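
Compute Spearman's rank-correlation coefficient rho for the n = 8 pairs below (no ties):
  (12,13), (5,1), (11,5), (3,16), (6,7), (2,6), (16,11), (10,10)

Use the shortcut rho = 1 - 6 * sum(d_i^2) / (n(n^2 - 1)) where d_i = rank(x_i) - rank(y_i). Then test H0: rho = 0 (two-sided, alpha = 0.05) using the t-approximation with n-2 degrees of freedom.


Step 1: Rank x and y separately (midranks; no ties here).
rank(x): 12->7, 5->3, 11->6, 3->2, 6->4, 2->1, 16->8, 10->5
rank(y): 13->7, 1->1, 5->2, 16->8, 7->4, 6->3, 11->6, 10->5
Step 2: d_i = R_x(i) - R_y(i); compute d_i^2.
  (7-7)^2=0, (3-1)^2=4, (6-2)^2=16, (2-8)^2=36, (4-4)^2=0, (1-3)^2=4, (8-6)^2=4, (5-5)^2=0
sum(d^2) = 64.
Step 3: rho = 1 - 6*64 / (8*(8^2 - 1)) = 1 - 384/504 = 0.238095.
Step 4: Under H0, t = rho * sqrt((n-2)/(1-rho^2)) = 0.6005 ~ t(6).
Step 5: Two-sided p-value from the t-distribution with 6 df = 0.570156.
Step 6: alpha = 0.05. fail to reject H0.

rho = 0.2381, p = 0.570156, fail to reject H0 at alpha = 0.05.


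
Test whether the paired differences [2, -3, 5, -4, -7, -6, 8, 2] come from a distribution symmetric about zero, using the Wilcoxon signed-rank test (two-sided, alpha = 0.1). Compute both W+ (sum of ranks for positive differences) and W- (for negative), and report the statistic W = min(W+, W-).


Step 1: Drop any zero differences (none here) and take |d_i|.
|d| = [2, 3, 5, 4, 7, 6, 8, 2]
Step 2: Midrank |d_i| (ties get averaged ranks).
ranks: |2|->1.5, |3|->3, |5|->5, |4|->4, |7|->7, |6|->6, |8|->8, |2|->1.5
Step 3: Attach original signs; sum ranks with positive sign and with negative sign.
W+ = 1.5 + 5 + 8 + 1.5 = 16
W- = 3 + 4 + 7 + 6 = 20
(Check: W+ + W- = 36 should equal n(n+1)/2 = 36.)
Step 4: Test statistic W = min(W+, W-) = 16.
Step 5: Ties in |d|, so use the tie-corrected normal approximation.
        E[W] = n(n+1)/4 = 8*9/4 = 18.
        Tie groups: |d|=2 (t=2); sum(t^3 - t) = 6.
        Var[W] = n(n+1)(2n+1)/24 - sum(t^3-t)/48 = 1224/24 - 6/48 = 50.875.
        z = (W - E[W]) / sqrt(Var[W]) = (16 - 18) / 7.1327 = -0.2804.
        Two-sided p = 2*Phi(z) = 0.779171.
Step 6: alpha = 0.1. fail to reject H0.

W+ = 16, W- = 20, W = min = 16, p = 0.779171, fail to reject H0.


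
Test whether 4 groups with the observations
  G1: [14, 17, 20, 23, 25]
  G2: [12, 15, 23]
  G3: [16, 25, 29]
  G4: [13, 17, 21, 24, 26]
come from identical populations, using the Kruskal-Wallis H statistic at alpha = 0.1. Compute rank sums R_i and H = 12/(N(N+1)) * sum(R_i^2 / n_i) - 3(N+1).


Step 1: Combine all N = 16 observations and assign midranks.
sorted (value, group, rank): (12,G2,1), (13,G4,2), (14,G1,3), (15,G2,4), (16,G3,5), (17,G1,6.5), (17,G4,6.5), (20,G1,8), (21,G4,9), (23,G1,10.5), (23,G2,10.5), (24,G4,12), (25,G1,13.5), (25,G3,13.5), (26,G4,15), (29,G3,16)
Step 2: Sum ranks within each group.
R_1 = 41.5 (n_1 = 5)
R_2 = 15.5 (n_2 = 3)
R_3 = 34.5 (n_3 = 3)
R_4 = 44.5 (n_4 = 5)
Step 3: H = 12/(N(N+1)) * sum(R_i^2/n_i) - 3(N+1)
     = 12/(16*17) * (41.5^2/5 + 15.5^2/3 + 34.5^2/3 + 44.5^2/5) - 3*17
     = 0.044118 * 1217.33 - 51
     = 2.705882.
Step 4: Ties present; correction factor C = 1 - 18/(16^3 - 16) = 0.995588. Corrected H = 2.705882 / 0.995588 = 2.717873.
Step 5: Under H0, H ~ chi^2(3); p-value = 0.437199.
Step 6: alpha = 0.1. fail to reject H0.

H = 2.7179, df = 3, p = 0.437199, fail to reject H0.


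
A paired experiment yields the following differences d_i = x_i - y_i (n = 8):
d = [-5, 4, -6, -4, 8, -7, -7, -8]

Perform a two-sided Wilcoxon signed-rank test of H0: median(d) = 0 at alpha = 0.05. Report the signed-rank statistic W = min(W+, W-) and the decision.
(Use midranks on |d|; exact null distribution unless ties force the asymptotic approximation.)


Step 1: Drop any zero differences (none here) and take |d_i|.
|d| = [5, 4, 6, 4, 8, 7, 7, 8]
Step 2: Midrank |d_i| (ties get averaged ranks).
ranks: |5|->3, |4|->1.5, |6|->4, |4|->1.5, |8|->7.5, |7|->5.5, |7|->5.5, |8|->7.5
Step 3: Attach original signs; sum ranks with positive sign and with negative sign.
W+ = 1.5 + 7.5 = 9
W- = 3 + 4 + 1.5 + 5.5 + 5.5 + 7.5 = 27
(Check: W+ + W- = 36 should equal n(n+1)/2 = 36.)
Step 4: Test statistic W = min(W+, W-) = 9.
Step 5: Ties in |d|, so use the tie-corrected normal approximation.
        E[W] = n(n+1)/4 = 8*9/4 = 18.
        Tie groups: |d|=4 (t=2), |d|=7 (t=2), |d|=8 (t=2); sum(t^3 - t) = 18.
        Var[W] = n(n+1)(2n+1)/24 - sum(t^3-t)/48 = 1224/24 - 18/48 = 50.625.
        z = (W - E[W]) / sqrt(Var[W]) = (9 - 18) / 7.1151 = -1.2649.
        Two-sided p = 2*Phi(z) = 0.205903.
Step 6: alpha = 0.05. fail to reject H0.

W+ = 9, W- = 27, W = min = 9, p = 0.205903, fail to reject H0.


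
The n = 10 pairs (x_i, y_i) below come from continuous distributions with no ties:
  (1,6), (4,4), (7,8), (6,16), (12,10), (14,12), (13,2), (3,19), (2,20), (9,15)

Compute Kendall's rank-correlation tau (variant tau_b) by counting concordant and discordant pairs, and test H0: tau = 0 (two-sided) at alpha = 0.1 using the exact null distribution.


Step 1: Enumerate the 45 unordered pairs (i,j) with i<j and classify each by sign(x_j-x_i) * sign(y_j-y_i).
  (1,2):dx=+3,dy=-2->D; (1,3):dx=+6,dy=+2->C; (1,4):dx=+5,dy=+10->C; (1,5):dx=+11,dy=+4->C
  (1,6):dx=+13,dy=+6->C; (1,7):dx=+12,dy=-4->D; (1,8):dx=+2,dy=+13->C; (1,9):dx=+1,dy=+14->C
  (1,10):dx=+8,dy=+9->C; (2,3):dx=+3,dy=+4->C; (2,4):dx=+2,dy=+12->C; (2,5):dx=+8,dy=+6->C
  (2,6):dx=+10,dy=+8->C; (2,7):dx=+9,dy=-2->D; (2,8):dx=-1,dy=+15->D; (2,9):dx=-2,dy=+16->D
  (2,10):dx=+5,dy=+11->C; (3,4):dx=-1,dy=+8->D; (3,5):dx=+5,dy=+2->C; (3,6):dx=+7,dy=+4->C
  (3,7):dx=+6,dy=-6->D; (3,8):dx=-4,dy=+11->D; (3,9):dx=-5,dy=+12->D; (3,10):dx=+2,dy=+7->C
  (4,5):dx=+6,dy=-6->D; (4,6):dx=+8,dy=-4->D; (4,7):dx=+7,dy=-14->D; (4,8):dx=-3,dy=+3->D
  (4,9):dx=-4,dy=+4->D; (4,10):dx=+3,dy=-1->D; (5,6):dx=+2,dy=+2->C; (5,7):dx=+1,dy=-8->D
  (5,8):dx=-9,dy=+9->D; (5,9):dx=-10,dy=+10->D; (5,10):dx=-3,dy=+5->D; (6,7):dx=-1,dy=-10->C
  (6,8):dx=-11,dy=+7->D; (6,9):dx=-12,dy=+8->D; (6,10):dx=-5,dy=+3->D; (7,8):dx=-10,dy=+17->D
  (7,9):dx=-11,dy=+18->D; (7,10):dx=-4,dy=+13->D; (8,9):dx=-1,dy=+1->D; (8,10):dx=+6,dy=-4->D
  (9,10):dx=+7,dy=-5->D
Step 2: C = 17, D = 28, total pairs = 45.
Step 3: tau = (C - D)/(n(n-1)/2) = (17 - 28)/45 = -0.244444.
Step 4: Exact two-sided p-value (enumerate n! = 3628800 permutations of y under H0): p = 0.380720.
Step 5: alpha = 0.1. fail to reject H0.

tau_b = -0.2444 (C=17, D=28), p = 0.380720, fail to reject H0.


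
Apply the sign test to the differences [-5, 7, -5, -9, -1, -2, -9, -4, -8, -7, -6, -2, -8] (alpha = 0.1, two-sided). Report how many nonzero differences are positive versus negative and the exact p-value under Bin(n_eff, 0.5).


Step 1: Discard zero differences. Original n = 13; n_eff = number of nonzero differences = 13.
Nonzero differences (with sign): -5, +7, -5, -9, -1, -2, -9, -4, -8, -7, -6, -2, -8
Step 2: Count signs: positive = 1, negative = 12.
Step 3: Under H0: P(positive) = 0.5, so the number of positives S ~ Bin(13, 0.5).
Step 4: Two-sided exact p-value = sum of Bin(13,0.5) probabilities at or below the observed probability = 0.003418.
Step 5: alpha = 0.1. reject H0.

n_eff = 13, pos = 1, neg = 12, p = 0.003418, reject H0.


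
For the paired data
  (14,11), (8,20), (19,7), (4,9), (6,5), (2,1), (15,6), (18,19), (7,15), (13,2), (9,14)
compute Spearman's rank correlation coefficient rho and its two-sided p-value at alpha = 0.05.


Step 1: Rank x and y separately (midranks; no ties here).
rank(x): 14->8, 8->5, 19->11, 4->2, 6->3, 2->1, 15->9, 18->10, 7->4, 13->7, 9->6
rank(y): 11->7, 20->11, 7->5, 9->6, 5->3, 1->1, 6->4, 19->10, 15->9, 2->2, 14->8
Step 2: d_i = R_x(i) - R_y(i); compute d_i^2.
  (8-7)^2=1, (5-11)^2=36, (11-5)^2=36, (2-6)^2=16, (3-3)^2=0, (1-1)^2=0, (9-4)^2=25, (10-10)^2=0, (4-9)^2=25, (7-2)^2=25, (6-8)^2=4
sum(d^2) = 168.
Step 3: rho = 1 - 6*168 / (11*(11^2 - 1)) = 1 - 1008/1320 = 0.236364.
Step 4: Under H0, t = rho * sqrt((n-2)/(1-rho^2)) = 0.7298 ~ t(9).
Step 5: Two-sided p-value from the t-distribution with 9 df = 0.484091.
Step 6: alpha = 0.05. fail to reject H0.

rho = 0.2364, p = 0.484091, fail to reject H0 at alpha = 0.05.


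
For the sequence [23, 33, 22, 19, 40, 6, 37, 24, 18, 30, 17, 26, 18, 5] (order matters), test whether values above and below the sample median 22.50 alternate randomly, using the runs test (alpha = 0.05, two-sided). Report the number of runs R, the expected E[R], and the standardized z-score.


Step 1: Compute median = 22.50; label A = above, B = below.
Labels in order: AABBABAABABABB  (n_A = 7, n_B = 7)
Step 2: Count runs R = 10.
Step 3: Under H0 (random ordering), E[R] = 2*n_A*n_B/(n_A+n_B) + 1 = 2*7*7/14 + 1 = 8.0000.
        Var[R] = 2*n_A*n_B*(2*n_A*n_B - n_A - n_B) / ((n_A+n_B)^2 * (n_A+n_B-1)) = 8232/2548 = 3.2308.
        SD[R] = 1.7974.
Step 4: Continuity-corrected z = (R - 0.5 - E[R]) / SD[R] = (10 - 0.5 - 8.0000) / 1.7974 = 0.8345.
Step 5: Two-sided p-value via normal approximation = 2*(1 - Phi(|z|)) = 0.403986.
Step 6: alpha = 0.05. fail to reject H0.

R = 10, z = 0.8345, p = 0.403986, fail to reject H0.


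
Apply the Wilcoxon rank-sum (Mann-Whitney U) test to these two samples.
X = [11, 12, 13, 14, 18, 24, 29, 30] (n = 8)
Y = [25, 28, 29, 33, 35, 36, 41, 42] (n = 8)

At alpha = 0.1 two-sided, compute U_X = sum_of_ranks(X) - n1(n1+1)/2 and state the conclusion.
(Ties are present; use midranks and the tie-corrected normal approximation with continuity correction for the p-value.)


Step 1: Combine and sort all 16 observations; assign midranks.
sorted (value, group): (11,X), (12,X), (13,X), (14,X), (18,X), (24,X), (25,Y), (28,Y), (29,X), (29,Y), (30,X), (33,Y), (35,Y), (36,Y), (41,Y), (42,Y)
ranks: 11->1, 12->2, 13->3, 14->4, 18->5, 24->6, 25->7, 28->8, 29->9.5, 29->9.5, 30->11, 33->12, 35->13, 36->14, 41->15, 42->16
Step 2: Rank sum for X: R1 = 1 + 2 + 3 + 4 + 5 + 6 + 9.5 + 11 = 41.5.
Step 3: U_X = R1 - n1(n1+1)/2 = 41.5 - 8*9/2 = 41.5 - 36 = 5.5.
       U_Y = n1*n2 - U_X = 64 - 5.5 = 58.5.
Step 4: Ties are present, so use the tie-corrected normal approximation (with continuity correction) for the p-value.
Step 5: p-value = 0.006284; compare to alpha = 0.1. reject H0.

U_X = 5.5, p = 0.006284, reject H0 at alpha = 0.1.


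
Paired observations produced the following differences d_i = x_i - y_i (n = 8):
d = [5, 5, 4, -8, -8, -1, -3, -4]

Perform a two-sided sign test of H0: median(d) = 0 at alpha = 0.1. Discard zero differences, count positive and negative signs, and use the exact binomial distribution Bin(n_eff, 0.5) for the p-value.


Step 1: Discard zero differences. Original n = 8; n_eff = number of nonzero differences = 8.
Nonzero differences (with sign): +5, +5, +4, -8, -8, -1, -3, -4
Step 2: Count signs: positive = 3, negative = 5.
Step 3: Under H0: P(positive) = 0.5, so the number of positives S ~ Bin(8, 0.5).
Step 4: Two-sided exact p-value = sum of Bin(8,0.5) probabilities at or below the observed probability = 0.726562.
Step 5: alpha = 0.1. fail to reject H0.

n_eff = 8, pos = 3, neg = 5, p = 0.726562, fail to reject H0.


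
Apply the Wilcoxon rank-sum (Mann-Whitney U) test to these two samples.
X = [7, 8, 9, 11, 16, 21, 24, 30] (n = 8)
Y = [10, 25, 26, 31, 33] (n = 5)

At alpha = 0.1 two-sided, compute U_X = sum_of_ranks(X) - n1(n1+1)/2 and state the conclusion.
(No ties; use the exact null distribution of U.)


Step 1: Combine and sort all 13 observations; assign midranks.
sorted (value, group): (7,X), (8,X), (9,X), (10,Y), (11,X), (16,X), (21,X), (24,X), (25,Y), (26,Y), (30,X), (31,Y), (33,Y)
ranks: 7->1, 8->2, 9->3, 10->4, 11->5, 16->6, 21->7, 24->8, 25->9, 26->10, 30->11, 31->12, 33->13
Step 2: Rank sum for X: R1 = 1 + 2 + 3 + 5 + 6 + 7 + 8 + 11 = 43.
Step 3: U_X = R1 - n1(n1+1)/2 = 43 - 8*9/2 = 43 - 36 = 7.
       U_Y = n1*n2 - U_X = 40 - 7 = 33.
Step 4: No ties, so the exact null distribution of U (based on enumerating the C(13,8) = 1287 equally likely rank assignments) gives the two-sided p-value.
Step 5: p-value = 0.065268; compare to alpha = 0.1. reject H0.

U_X = 7, p = 0.065268, reject H0 at alpha = 0.1.


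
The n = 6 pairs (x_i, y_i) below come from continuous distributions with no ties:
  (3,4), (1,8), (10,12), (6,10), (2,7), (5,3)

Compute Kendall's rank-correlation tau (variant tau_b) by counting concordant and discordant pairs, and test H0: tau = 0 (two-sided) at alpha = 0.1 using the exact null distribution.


Step 1: Enumerate the 15 unordered pairs (i,j) with i<j and classify each by sign(x_j-x_i) * sign(y_j-y_i).
  (1,2):dx=-2,dy=+4->D; (1,3):dx=+7,dy=+8->C; (1,4):dx=+3,dy=+6->C; (1,5):dx=-1,dy=+3->D
  (1,6):dx=+2,dy=-1->D; (2,3):dx=+9,dy=+4->C; (2,4):dx=+5,dy=+2->C; (2,5):dx=+1,dy=-1->D
  (2,6):dx=+4,dy=-5->D; (3,4):dx=-4,dy=-2->C; (3,5):dx=-8,dy=-5->C; (3,6):dx=-5,dy=-9->C
  (4,5):dx=-4,dy=-3->C; (4,6):dx=-1,dy=-7->C; (5,6):dx=+3,dy=-4->D
Step 2: C = 9, D = 6, total pairs = 15.
Step 3: tau = (C - D)/(n(n-1)/2) = (9 - 6)/15 = 0.200000.
Step 4: Exact two-sided p-value (enumerate n! = 720 permutations of y under H0): p = 0.719444.
Step 5: alpha = 0.1. fail to reject H0.

tau_b = 0.2000 (C=9, D=6), p = 0.719444, fail to reject H0.


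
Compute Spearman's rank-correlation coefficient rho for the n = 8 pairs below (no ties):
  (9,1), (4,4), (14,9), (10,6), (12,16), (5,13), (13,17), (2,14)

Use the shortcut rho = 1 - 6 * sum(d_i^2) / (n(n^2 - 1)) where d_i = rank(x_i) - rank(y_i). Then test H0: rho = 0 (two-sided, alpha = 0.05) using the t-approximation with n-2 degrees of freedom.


Step 1: Rank x and y separately (midranks; no ties here).
rank(x): 9->4, 4->2, 14->8, 10->5, 12->6, 5->3, 13->7, 2->1
rank(y): 1->1, 4->2, 9->4, 6->3, 16->7, 13->5, 17->8, 14->6
Step 2: d_i = R_x(i) - R_y(i); compute d_i^2.
  (4-1)^2=9, (2-2)^2=0, (8-4)^2=16, (5-3)^2=4, (6-7)^2=1, (3-5)^2=4, (7-8)^2=1, (1-6)^2=25
sum(d^2) = 60.
Step 3: rho = 1 - 6*60 / (8*(8^2 - 1)) = 1 - 360/504 = 0.285714.
Step 4: Under H0, t = rho * sqrt((n-2)/(1-rho^2)) = 0.7303 ~ t(6).
Step 5: Two-sided p-value from the t-distribution with 6 df = 0.492726.
Step 6: alpha = 0.05. fail to reject H0.

rho = 0.2857, p = 0.492726, fail to reject H0 at alpha = 0.05.


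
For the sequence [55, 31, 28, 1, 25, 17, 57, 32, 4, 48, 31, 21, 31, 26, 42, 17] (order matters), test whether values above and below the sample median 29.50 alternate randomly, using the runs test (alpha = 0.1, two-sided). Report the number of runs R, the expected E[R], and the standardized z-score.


Step 1: Compute median = 29.50; label A = above, B = below.
Labels in order: AABBBBAABAABABAB  (n_A = 8, n_B = 8)
Step 2: Count runs R = 10.
Step 3: Under H0 (random ordering), E[R] = 2*n_A*n_B/(n_A+n_B) + 1 = 2*8*8/16 + 1 = 9.0000.
        Var[R] = 2*n_A*n_B*(2*n_A*n_B - n_A - n_B) / ((n_A+n_B)^2 * (n_A+n_B-1)) = 14336/3840 = 3.7333.
        SD[R] = 1.9322.
Step 4: Continuity-corrected z = (R - 0.5 - E[R]) / SD[R] = (10 - 0.5 - 9.0000) / 1.9322 = 0.2588.
Step 5: Two-sided p-value via normal approximation = 2*(1 - Phi(|z|)) = 0.795809.
Step 6: alpha = 0.1. fail to reject H0.

R = 10, z = 0.2588, p = 0.795809, fail to reject H0.


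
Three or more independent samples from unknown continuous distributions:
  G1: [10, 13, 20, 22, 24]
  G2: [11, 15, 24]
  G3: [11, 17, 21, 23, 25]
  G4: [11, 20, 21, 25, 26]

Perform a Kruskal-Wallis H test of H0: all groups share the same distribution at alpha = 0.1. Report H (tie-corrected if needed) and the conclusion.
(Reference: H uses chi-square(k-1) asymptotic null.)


Step 1: Combine all N = 18 observations and assign midranks.
sorted (value, group, rank): (10,G1,1), (11,G2,3), (11,G3,3), (11,G4,3), (13,G1,5), (15,G2,6), (17,G3,7), (20,G1,8.5), (20,G4,8.5), (21,G3,10.5), (21,G4,10.5), (22,G1,12), (23,G3,13), (24,G1,14.5), (24,G2,14.5), (25,G3,16.5), (25,G4,16.5), (26,G4,18)
Step 2: Sum ranks within each group.
R_1 = 41 (n_1 = 5)
R_2 = 23.5 (n_2 = 3)
R_3 = 50 (n_3 = 5)
R_4 = 56.5 (n_4 = 5)
Step 3: H = 12/(N(N+1)) * sum(R_i^2/n_i) - 3(N+1)
     = 12/(18*19) * (41^2/5 + 23.5^2/3 + 50^2/5 + 56.5^2/5) - 3*19
     = 0.035088 * 1658.73 - 57
     = 1.201170.
Step 4: Ties present; correction factor C = 1 - 48/(18^3 - 18) = 0.991744. Corrected H = 1.201170 / 0.991744 = 1.211169.
Step 5: Under H0, H ~ chi^2(3); p-value = 0.750327.
Step 6: alpha = 0.1. fail to reject H0.

H = 1.2112, df = 3, p = 0.750327, fail to reject H0.


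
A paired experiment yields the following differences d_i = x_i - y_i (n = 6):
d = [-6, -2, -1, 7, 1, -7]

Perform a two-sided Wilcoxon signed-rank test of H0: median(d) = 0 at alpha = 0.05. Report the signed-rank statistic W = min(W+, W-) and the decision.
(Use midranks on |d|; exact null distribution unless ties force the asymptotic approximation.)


Step 1: Drop any zero differences (none here) and take |d_i|.
|d| = [6, 2, 1, 7, 1, 7]
Step 2: Midrank |d_i| (ties get averaged ranks).
ranks: |6|->4, |2|->3, |1|->1.5, |7|->5.5, |1|->1.5, |7|->5.5
Step 3: Attach original signs; sum ranks with positive sign and with negative sign.
W+ = 5.5 + 1.5 = 7
W- = 4 + 3 + 1.5 + 5.5 = 14
(Check: W+ + W- = 21 should equal n(n+1)/2 = 21.)
Step 4: Test statistic W = min(W+, W-) = 7.
Step 5: Ties in |d|, so use the tie-corrected normal approximation.
        E[W] = n(n+1)/4 = 6*7/4 = 10.5.
        Tie groups: |d|=1 (t=2), |d|=7 (t=2); sum(t^3 - t) = 12.
        Var[W] = n(n+1)(2n+1)/24 - sum(t^3-t)/48 = 546/24 - 12/48 = 22.5.
        z = (W - E[W]) / sqrt(Var[W]) = (7 - 10.5) / 4.7434 = -0.7379.
        Two-sided p = 2*Phi(z) = 0.460597.
Step 6: alpha = 0.05. fail to reject H0.

W+ = 7, W- = 14, W = min = 7, p = 0.460597, fail to reject H0.


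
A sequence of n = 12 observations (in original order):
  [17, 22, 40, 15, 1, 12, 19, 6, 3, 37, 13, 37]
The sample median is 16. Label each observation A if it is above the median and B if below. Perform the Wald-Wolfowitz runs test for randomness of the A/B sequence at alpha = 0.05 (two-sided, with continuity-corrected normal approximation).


Step 1: Compute median = 16; label A = above, B = below.
Labels in order: AAABBBABBABA  (n_A = 6, n_B = 6)
Step 2: Count runs R = 7.
Step 3: Under H0 (random ordering), E[R] = 2*n_A*n_B/(n_A+n_B) + 1 = 2*6*6/12 + 1 = 7.0000.
        Var[R] = 2*n_A*n_B*(2*n_A*n_B - n_A - n_B) / ((n_A+n_B)^2 * (n_A+n_B-1)) = 4320/1584 = 2.7273.
        SD[R] = 1.6514.
Step 4: R = E[R], so z = 0 with no continuity correction.
Step 5: Two-sided p-value via normal approximation = 2*(1 - Phi(|z|)) = 1.000000.
Step 6: alpha = 0.05. fail to reject H0.

R = 7, z = 0.0000, p = 1.000000, fail to reject H0.


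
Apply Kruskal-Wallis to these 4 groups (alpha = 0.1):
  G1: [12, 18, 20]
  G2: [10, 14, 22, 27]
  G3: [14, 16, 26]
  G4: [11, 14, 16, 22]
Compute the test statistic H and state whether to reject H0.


Step 1: Combine all N = 14 observations and assign midranks.
sorted (value, group, rank): (10,G2,1), (11,G4,2), (12,G1,3), (14,G2,5), (14,G3,5), (14,G4,5), (16,G3,7.5), (16,G4,7.5), (18,G1,9), (20,G1,10), (22,G2,11.5), (22,G4,11.5), (26,G3,13), (27,G2,14)
Step 2: Sum ranks within each group.
R_1 = 22 (n_1 = 3)
R_2 = 31.5 (n_2 = 4)
R_3 = 25.5 (n_3 = 3)
R_4 = 26 (n_4 = 4)
Step 3: H = 12/(N(N+1)) * sum(R_i^2/n_i) - 3(N+1)
     = 12/(14*15) * (22^2/3 + 31.5^2/4 + 25.5^2/3 + 26^2/4) - 3*15
     = 0.057143 * 795.146 - 45
     = 0.436905.
Step 4: Ties present; correction factor C = 1 - 36/(14^3 - 14) = 0.986813. Corrected H = 0.436905 / 0.986813 = 0.442743.
Step 5: Under H0, H ~ chi^2(3); p-value = 0.931278.
Step 6: alpha = 0.1. fail to reject H0.

H = 0.4427, df = 3, p = 0.931278, fail to reject H0.


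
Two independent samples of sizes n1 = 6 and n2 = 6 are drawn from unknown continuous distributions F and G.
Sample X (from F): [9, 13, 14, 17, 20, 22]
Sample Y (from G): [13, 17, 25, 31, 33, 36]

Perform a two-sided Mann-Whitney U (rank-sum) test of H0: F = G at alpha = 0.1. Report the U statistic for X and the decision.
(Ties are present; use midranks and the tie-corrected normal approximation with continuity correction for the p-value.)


Step 1: Combine and sort all 12 observations; assign midranks.
sorted (value, group): (9,X), (13,X), (13,Y), (14,X), (17,X), (17,Y), (20,X), (22,X), (25,Y), (31,Y), (33,Y), (36,Y)
ranks: 9->1, 13->2.5, 13->2.5, 14->4, 17->5.5, 17->5.5, 20->7, 22->8, 25->9, 31->10, 33->11, 36->12
Step 2: Rank sum for X: R1 = 1 + 2.5 + 4 + 5.5 + 7 + 8 = 28.
Step 3: U_X = R1 - n1(n1+1)/2 = 28 - 6*7/2 = 28 - 21 = 7.
       U_Y = n1*n2 - U_X = 36 - 7 = 29.
Step 4: Ties are present, so use the tie-corrected normal approximation (with continuity correction) for the p-value.
Step 5: p-value = 0.091554; compare to alpha = 0.1. reject H0.

U_X = 7, p = 0.091554, reject H0 at alpha = 0.1.


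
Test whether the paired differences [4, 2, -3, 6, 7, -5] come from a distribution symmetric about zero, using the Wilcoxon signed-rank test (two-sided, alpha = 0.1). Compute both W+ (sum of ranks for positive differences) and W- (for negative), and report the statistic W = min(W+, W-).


Step 1: Drop any zero differences (none here) and take |d_i|.
|d| = [4, 2, 3, 6, 7, 5]
Step 2: Midrank |d_i| (ties get averaged ranks).
ranks: |4|->3, |2|->1, |3|->2, |6|->5, |7|->6, |5|->4
Step 3: Attach original signs; sum ranks with positive sign and with negative sign.
W+ = 3 + 1 + 5 + 6 = 15
W- = 2 + 4 = 6
(Check: W+ + W- = 21 should equal n(n+1)/2 = 21.)
Step 4: Test statistic W = min(W+, W-) = 6.
Step 5: No ties, so the exact null distribution over the 2^6 = 64 sign assignments gives the two-sided p-value = 0.437500.
Step 6: alpha = 0.1. fail to reject H0.

W+ = 15, W- = 6, W = min = 6, p = 0.437500, fail to reject H0.


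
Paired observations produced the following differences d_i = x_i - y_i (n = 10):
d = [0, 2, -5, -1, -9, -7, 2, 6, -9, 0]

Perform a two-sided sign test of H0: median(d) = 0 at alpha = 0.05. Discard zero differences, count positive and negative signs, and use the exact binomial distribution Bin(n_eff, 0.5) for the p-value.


Step 1: Discard zero differences. Original n = 10; n_eff = number of nonzero differences = 8.
Nonzero differences (with sign): +2, -5, -1, -9, -7, +2, +6, -9
Step 2: Count signs: positive = 3, negative = 5.
Step 3: Under H0: P(positive) = 0.5, so the number of positives S ~ Bin(8, 0.5).
Step 4: Two-sided exact p-value = sum of Bin(8,0.5) probabilities at or below the observed probability = 0.726562.
Step 5: alpha = 0.05. fail to reject H0.

n_eff = 8, pos = 3, neg = 5, p = 0.726562, fail to reject H0.


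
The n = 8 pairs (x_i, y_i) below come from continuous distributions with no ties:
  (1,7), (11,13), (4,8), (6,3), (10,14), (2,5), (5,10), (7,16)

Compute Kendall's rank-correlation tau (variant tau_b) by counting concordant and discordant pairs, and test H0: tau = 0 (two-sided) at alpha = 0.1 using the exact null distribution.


Step 1: Enumerate the 28 unordered pairs (i,j) with i<j and classify each by sign(x_j-x_i) * sign(y_j-y_i).
  (1,2):dx=+10,dy=+6->C; (1,3):dx=+3,dy=+1->C; (1,4):dx=+5,dy=-4->D; (1,5):dx=+9,dy=+7->C
  (1,6):dx=+1,dy=-2->D; (1,7):dx=+4,dy=+3->C; (1,8):dx=+6,dy=+9->C; (2,3):dx=-7,dy=-5->C
  (2,4):dx=-5,dy=-10->C; (2,5):dx=-1,dy=+1->D; (2,6):dx=-9,dy=-8->C; (2,7):dx=-6,dy=-3->C
  (2,8):dx=-4,dy=+3->D; (3,4):dx=+2,dy=-5->D; (3,5):dx=+6,dy=+6->C; (3,6):dx=-2,dy=-3->C
  (3,7):dx=+1,dy=+2->C; (3,8):dx=+3,dy=+8->C; (4,5):dx=+4,dy=+11->C; (4,6):dx=-4,dy=+2->D
  (4,7):dx=-1,dy=+7->D; (4,8):dx=+1,dy=+13->C; (5,6):dx=-8,dy=-9->C; (5,7):dx=-5,dy=-4->C
  (5,8):dx=-3,dy=+2->D; (6,7):dx=+3,dy=+5->C; (6,8):dx=+5,dy=+11->C; (7,8):dx=+2,dy=+6->C
Step 2: C = 20, D = 8, total pairs = 28.
Step 3: tau = (C - D)/(n(n-1)/2) = (20 - 8)/28 = 0.428571.
Step 4: Exact two-sided p-value (enumerate n! = 40320 permutations of y under H0): p = 0.178869.
Step 5: alpha = 0.1. fail to reject H0.

tau_b = 0.4286 (C=20, D=8), p = 0.178869, fail to reject H0.


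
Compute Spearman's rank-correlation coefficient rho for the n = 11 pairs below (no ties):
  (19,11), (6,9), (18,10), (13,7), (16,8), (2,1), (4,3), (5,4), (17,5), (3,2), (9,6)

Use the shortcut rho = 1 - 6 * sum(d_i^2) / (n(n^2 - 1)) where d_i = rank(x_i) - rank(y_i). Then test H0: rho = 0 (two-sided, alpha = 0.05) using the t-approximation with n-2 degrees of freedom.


Step 1: Rank x and y separately (midranks; no ties here).
rank(x): 19->11, 6->5, 18->10, 13->7, 16->8, 2->1, 4->3, 5->4, 17->9, 3->2, 9->6
rank(y): 11->11, 9->9, 10->10, 7->7, 8->8, 1->1, 3->3, 4->4, 5->5, 2->2, 6->6
Step 2: d_i = R_x(i) - R_y(i); compute d_i^2.
  (11-11)^2=0, (5-9)^2=16, (10-10)^2=0, (7-7)^2=0, (8-8)^2=0, (1-1)^2=0, (3-3)^2=0, (4-4)^2=0, (9-5)^2=16, (2-2)^2=0, (6-6)^2=0
sum(d^2) = 32.
Step 3: rho = 1 - 6*32 / (11*(11^2 - 1)) = 1 - 192/1320 = 0.854545.
Step 4: Under H0, t = rho * sqrt((n-2)/(1-rho^2)) = 4.9360 ~ t(9).
Step 5: Two-sided p-value from the t-distribution with 9 df = 0.000807.
Step 6: alpha = 0.05. reject H0.

rho = 0.8545, p = 0.000807, reject H0 at alpha = 0.05.


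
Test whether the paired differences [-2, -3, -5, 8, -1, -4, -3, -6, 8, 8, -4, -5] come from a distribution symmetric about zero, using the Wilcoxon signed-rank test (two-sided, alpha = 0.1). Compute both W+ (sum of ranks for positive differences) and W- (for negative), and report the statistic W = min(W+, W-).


Step 1: Drop any zero differences (none here) and take |d_i|.
|d| = [2, 3, 5, 8, 1, 4, 3, 6, 8, 8, 4, 5]
Step 2: Midrank |d_i| (ties get averaged ranks).
ranks: |2|->2, |3|->3.5, |5|->7.5, |8|->11, |1|->1, |4|->5.5, |3|->3.5, |6|->9, |8|->11, |8|->11, |4|->5.5, |5|->7.5
Step 3: Attach original signs; sum ranks with positive sign and with negative sign.
W+ = 11 + 11 + 11 = 33
W- = 2 + 3.5 + 7.5 + 1 + 5.5 + 3.5 + 9 + 5.5 + 7.5 = 45
(Check: W+ + W- = 78 should equal n(n+1)/2 = 78.)
Step 4: Test statistic W = min(W+, W-) = 33.
Step 5: Ties in |d|, so use the tie-corrected normal approximation.
        E[W] = n(n+1)/4 = 12*13/4 = 39.
        Tie groups: |d|=3 (t=2), |d|=4 (t=2), |d|=5 (t=2), |d|=8 (t=3); sum(t^3 - t) = 42.
        Var[W] = n(n+1)(2n+1)/24 - sum(t^3-t)/48 = 3900/24 - 42/48 = 161.625.
        z = (W - E[W]) / sqrt(Var[W]) = (33 - 39) / 12.7132 = -0.4720.
        Two-sided p = 2*Phi(z) = 0.636962.
Step 6: alpha = 0.1. fail to reject H0.

W+ = 33, W- = 45, W = min = 33, p = 0.636962, fail to reject H0.


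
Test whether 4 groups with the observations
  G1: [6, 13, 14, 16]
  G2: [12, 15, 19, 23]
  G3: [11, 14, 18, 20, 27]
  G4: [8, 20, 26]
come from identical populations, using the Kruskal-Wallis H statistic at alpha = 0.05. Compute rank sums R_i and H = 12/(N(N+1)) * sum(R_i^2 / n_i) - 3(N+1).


Step 1: Combine all N = 16 observations and assign midranks.
sorted (value, group, rank): (6,G1,1), (8,G4,2), (11,G3,3), (12,G2,4), (13,G1,5), (14,G1,6.5), (14,G3,6.5), (15,G2,8), (16,G1,9), (18,G3,10), (19,G2,11), (20,G3,12.5), (20,G4,12.5), (23,G2,14), (26,G4,15), (27,G3,16)
Step 2: Sum ranks within each group.
R_1 = 21.5 (n_1 = 4)
R_2 = 37 (n_2 = 4)
R_3 = 48 (n_3 = 5)
R_4 = 29.5 (n_4 = 3)
Step 3: H = 12/(N(N+1)) * sum(R_i^2/n_i) - 3(N+1)
     = 12/(16*17) * (21.5^2/4 + 37^2/4 + 48^2/5 + 29.5^2/3) - 3*17
     = 0.044118 * 1208.7 - 51
     = 2.324816.
Step 4: Ties present; correction factor C = 1 - 12/(16^3 - 16) = 0.997059. Corrected H = 2.324816 / 0.997059 = 2.331674.
Step 5: Under H0, H ~ chi^2(3); p-value = 0.506480.
Step 6: alpha = 0.05. fail to reject H0.

H = 2.3317, df = 3, p = 0.506480, fail to reject H0.


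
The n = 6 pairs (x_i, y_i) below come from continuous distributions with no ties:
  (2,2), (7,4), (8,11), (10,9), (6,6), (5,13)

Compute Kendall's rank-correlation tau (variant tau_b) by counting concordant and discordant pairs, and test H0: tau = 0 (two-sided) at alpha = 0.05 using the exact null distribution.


Step 1: Enumerate the 15 unordered pairs (i,j) with i<j and classify each by sign(x_j-x_i) * sign(y_j-y_i).
  (1,2):dx=+5,dy=+2->C; (1,3):dx=+6,dy=+9->C; (1,4):dx=+8,dy=+7->C; (1,5):dx=+4,dy=+4->C
  (1,6):dx=+3,dy=+11->C; (2,3):dx=+1,dy=+7->C; (2,4):dx=+3,dy=+5->C; (2,5):dx=-1,dy=+2->D
  (2,6):dx=-2,dy=+9->D; (3,4):dx=+2,dy=-2->D; (3,5):dx=-2,dy=-5->C; (3,6):dx=-3,dy=+2->D
  (4,5):dx=-4,dy=-3->C; (4,6):dx=-5,dy=+4->D; (5,6):dx=-1,dy=+7->D
Step 2: C = 9, D = 6, total pairs = 15.
Step 3: tau = (C - D)/(n(n-1)/2) = (9 - 6)/15 = 0.200000.
Step 4: Exact two-sided p-value (enumerate n! = 720 permutations of y under H0): p = 0.719444.
Step 5: alpha = 0.05. fail to reject H0.

tau_b = 0.2000 (C=9, D=6), p = 0.719444, fail to reject H0.


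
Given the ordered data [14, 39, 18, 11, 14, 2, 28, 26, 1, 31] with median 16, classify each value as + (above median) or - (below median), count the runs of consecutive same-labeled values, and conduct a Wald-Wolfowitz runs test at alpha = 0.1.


Step 1: Compute median = 16; label A = above, B = below.
Labels in order: BAABBBAABA  (n_A = 5, n_B = 5)
Step 2: Count runs R = 6.
Step 3: Under H0 (random ordering), E[R] = 2*n_A*n_B/(n_A+n_B) + 1 = 2*5*5/10 + 1 = 6.0000.
        Var[R] = 2*n_A*n_B*(2*n_A*n_B - n_A - n_B) / ((n_A+n_B)^2 * (n_A+n_B-1)) = 2000/900 = 2.2222.
        SD[R] = 1.4907.
Step 4: R = E[R], so z = 0 with no continuity correction.
Step 5: Two-sided p-value via normal approximation = 2*(1 - Phi(|z|)) = 1.000000.
Step 6: alpha = 0.1. fail to reject H0.

R = 6, z = 0.0000, p = 1.000000, fail to reject H0.


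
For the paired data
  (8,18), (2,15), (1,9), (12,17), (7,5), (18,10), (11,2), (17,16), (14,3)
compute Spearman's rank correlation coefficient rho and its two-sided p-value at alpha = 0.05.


Step 1: Rank x and y separately (midranks; no ties here).
rank(x): 8->4, 2->2, 1->1, 12->6, 7->3, 18->9, 11->5, 17->8, 14->7
rank(y): 18->9, 15->6, 9->4, 17->8, 5->3, 10->5, 2->1, 16->7, 3->2
Step 2: d_i = R_x(i) - R_y(i); compute d_i^2.
  (4-9)^2=25, (2-6)^2=16, (1-4)^2=9, (6-8)^2=4, (3-3)^2=0, (9-5)^2=16, (5-1)^2=16, (8-7)^2=1, (7-2)^2=25
sum(d^2) = 112.
Step 3: rho = 1 - 6*112 / (9*(9^2 - 1)) = 1 - 672/720 = 0.066667.
Step 4: Under H0, t = rho * sqrt((n-2)/(1-rho^2)) = 0.1768 ~ t(7).
Step 5: Two-sided p-value from the t-distribution with 7 df = 0.864690.
Step 6: alpha = 0.05. fail to reject H0.

rho = 0.0667, p = 0.864690, fail to reject H0 at alpha = 0.05.


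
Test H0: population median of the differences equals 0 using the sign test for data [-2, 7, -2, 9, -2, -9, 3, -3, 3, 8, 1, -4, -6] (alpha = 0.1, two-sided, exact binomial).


Step 1: Discard zero differences. Original n = 13; n_eff = number of nonzero differences = 13.
Nonzero differences (with sign): -2, +7, -2, +9, -2, -9, +3, -3, +3, +8, +1, -4, -6
Step 2: Count signs: positive = 6, negative = 7.
Step 3: Under H0: P(positive) = 0.5, so the number of positives S ~ Bin(13, 0.5).
Step 4: Two-sided exact p-value = sum of Bin(13,0.5) probabilities at or below the observed probability = 1.000000.
Step 5: alpha = 0.1. fail to reject H0.

n_eff = 13, pos = 6, neg = 7, p = 1.000000, fail to reject H0.


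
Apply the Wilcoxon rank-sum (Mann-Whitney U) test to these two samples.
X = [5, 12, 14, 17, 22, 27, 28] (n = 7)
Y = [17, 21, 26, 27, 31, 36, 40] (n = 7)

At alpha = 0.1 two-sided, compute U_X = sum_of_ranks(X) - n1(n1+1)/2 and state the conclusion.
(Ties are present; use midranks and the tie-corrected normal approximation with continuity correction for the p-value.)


Step 1: Combine and sort all 14 observations; assign midranks.
sorted (value, group): (5,X), (12,X), (14,X), (17,X), (17,Y), (21,Y), (22,X), (26,Y), (27,X), (27,Y), (28,X), (31,Y), (36,Y), (40,Y)
ranks: 5->1, 12->2, 14->3, 17->4.5, 17->4.5, 21->6, 22->7, 26->8, 27->9.5, 27->9.5, 28->11, 31->12, 36->13, 40->14
Step 2: Rank sum for X: R1 = 1 + 2 + 3 + 4.5 + 7 + 9.5 + 11 = 38.
Step 3: U_X = R1 - n1(n1+1)/2 = 38 - 7*8/2 = 38 - 28 = 10.
       U_Y = n1*n2 - U_X = 49 - 10 = 39.
Step 4: Ties are present, so use the tie-corrected normal approximation (with continuity correction) for the p-value.
Step 5: p-value = 0.073005; compare to alpha = 0.1. reject H0.

U_X = 10, p = 0.073005, reject H0 at alpha = 0.1.


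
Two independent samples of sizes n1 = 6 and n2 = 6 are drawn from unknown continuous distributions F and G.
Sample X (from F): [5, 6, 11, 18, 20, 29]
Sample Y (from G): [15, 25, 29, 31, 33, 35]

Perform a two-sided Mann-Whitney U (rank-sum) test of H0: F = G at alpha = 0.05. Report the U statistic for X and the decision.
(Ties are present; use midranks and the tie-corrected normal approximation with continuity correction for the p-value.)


Step 1: Combine and sort all 12 observations; assign midranks.
sorted (value, group): (5,X), (6,X), (11,X), (15,Y), (18,X), (20,X), (25,Y), (29,X), (29,Y), (31,Y), (33,Y), (35,Y)
ranks: 5->1, 6->2, 11->3, 15->4, 18->5, 20->6, 25->7, 29->8.5, 29->8.5, 31->10, 33->11, 35->12
Step 2: Rank sum for X: R1 = 1 + 2 + 3 + 5 + 6 + 8.5 = 25.5.
Step 3: U_X = R1 - n1(n1+1)/2 = 25.5 - 6*7/2 = 25.5 - 21 = 4.5.
       U_Y = n1*n2 - U_X = 36 - 4.5 = 31.5.
Step 4: Ties are present, so use the tie-corrected normal approximation (with continuity correction) for the p-value.
Step 5: p-value = 0.037041; compare to alpha = 0.05. reject H0.

U_X = 4.5, p = 0.037041, reject H0 at alpha = 0.05.


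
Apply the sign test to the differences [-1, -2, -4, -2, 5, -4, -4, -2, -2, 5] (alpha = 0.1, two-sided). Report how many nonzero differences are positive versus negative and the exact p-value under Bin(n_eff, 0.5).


Step 1: Discard zero differences. Original n = 10; n_eff = number of nonzero differences = 10.
Nonzero differences (with sign): -1, -2, -4, -2, +5, -4, -4, -2, -2, +5
Step 2: Count signs: positive = 2, negative = 8.
Step 3: Under H0: P(positive) = 0.5, so the number of positives S ~ Bin(10, 0.5).
Step 4: Two-sided exact p-value = sum of Bin(10,0.5) probabilities at or below the observed probability = 0.109375.
Step 5: alpha = 0.1. fail to reject H0.

n_eff = 10, pos = 2, neg = 8, p = 0.109375, fail to reject H0.


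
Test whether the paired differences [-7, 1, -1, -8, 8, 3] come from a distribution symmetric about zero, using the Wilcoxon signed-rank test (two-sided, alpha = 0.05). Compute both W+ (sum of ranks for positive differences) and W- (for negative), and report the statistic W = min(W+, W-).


Step 1: Drop any zero differences (none here) and take |d_i|.
|d| = [7, 1, 1, 8, 8, 3]
Step 2: Midrank |d_i| (ties get averaged ranks).
ranks: |7|->4, |1|->1.5, |1|->1.5, |8|->5.5, |8|->5.5, |3|->3
Step 3: Attach original signs; sum ranks with positive sign and with negative sign.
W+ = 1.5 + 5.5 + 3 = 10
W- = 4 + 1.5 + 5.5 = 11
(Check: W+ + W- = 21 should equal n(n+1)/2 = 21.)
Step 4: Test statistic W = min(W+, W-) = 10.
Step 5: Ties in |d|, so use the tie-corrected normal approximation.
        E[W] = n(n+1)/4 = 6*7/4 = 10.5.
        Tie groups: |d|=1 (t=2), |d|=8 (t=2); sum(t^3 - t) = 12.
        Var[W] = n(n+1)(2n+1)/24 - sum(t^3-t)/48 = 546/24 - 12/48 = 22.5.
        z = (W - E[W]) / sqrt(Var[W]) = (10 - 10.5) / 4.7434 = -0.1054.
        Two-sided p = 2*Phi(z) = 0.916051.
Step 6: alpha = 0.05. fail to reject H0.

W+ = 10, W- = 11, W = min = 10, p = 0.916051, fail to reject H0.


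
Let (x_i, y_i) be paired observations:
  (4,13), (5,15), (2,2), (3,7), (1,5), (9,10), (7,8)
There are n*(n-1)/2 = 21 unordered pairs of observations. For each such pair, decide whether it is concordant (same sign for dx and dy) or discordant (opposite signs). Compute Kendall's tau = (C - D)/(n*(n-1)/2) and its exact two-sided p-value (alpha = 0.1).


Step 1: Enumerate the 21 unordered pairs (i,j) with i<j and classify each by sign(x_j-x_i) * sign(y_j-y_i).
  (1,2):dx=+1,dy=+2->C; (1,3):dx=-2,dy=-11->C; (1,4):dx=-1,dy=-6->C; (1,5):dx=-3,dy=-8->C
  (1,6):dx=+5,dy=-3->D; (1,7):dx=+3,dy=-5->D; (2,3):dx=-3,dy=-13->C; (2,4):dx=-2,dy=-8->C
  (2,5):dx=-4,dy=-10->C; (2,6):dx=+4,dy=-5->D; (2,7):dx=+2,dy=-7->D; (3,4):dx=+1,dy=+5->C
  (3,5):dx=-1,dy=+3->D; (3,6):dx=+7,dy=+8->C; (3,7):dx=+5,dy=+6->C; (4,5):dx=-2,dy=-2->C
  (4,6):dx=+6,dy=+3->C; (4,7):dx=+4,dy=+1->C; (5,6):dx=+8,dy=+5->C; (5,7):dx=+6,dy=+3->C
  (6,7):dx=-2,dy=-2->C
Step 2: C = 16, D = 5, total pairs = 21.
Step 3: tau = (C - D)/(n(n-1)/2) = (16 - 5)/21 = 0.523810.
Step 4: Exact two-sided p-value (enumerate n! = 5040 permutations of y under H0): p = 0.136111.
Step 5: alpha = 0.1. fail to reject H0.

tau_b = 0.5238 (C=16, D=5), p = 0.136111, fail to reject H0.


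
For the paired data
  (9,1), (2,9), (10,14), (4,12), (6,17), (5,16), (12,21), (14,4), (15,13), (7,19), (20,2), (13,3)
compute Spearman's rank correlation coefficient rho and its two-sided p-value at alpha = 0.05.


Step 1: Rank x and y separately (midranks; no ties here).
rank(x): 9->6, 2->1, 10->7, 4->2, 6->4, 5->3, 12->8, 14->10, 15->11, 7->5, 20->12, 13->9
rank(y): 1->1, 9->5, 14->8, 12->6, 17->10, 16->9, 21->12, 4->4, 13->7, 19->11, 2->2, 3->3
Step 2: d_i = R_x(i) - R_y(i); compute d_i^2.
  (6-1)^2=25, (1-5)^2=16, (7-8)^2=1, (2-6)^2=16, (4-10)^2=36, (3-9)^2=36, (8-12)^2=16, (10-4)^2=36, (11-7)^2=16, (5-11)^2=36, (12-2)^2=100, (9-3)^2=36
sum(d^2) = 370.
Step 3: rho = 1 - 6*370 / (12*(12^2 - 1)) = 1 - 2220/1716 = -0.293706.
Step 4: Under H0, t = rho * sqrt((n-2)/(1-rho^2)) = -0.9716 ~ t(10).
Step 5: Two-sided p-value from the t-distribution with 10 df = 0.354148.
Step 6: alpha = 0.05. fail to reject H0.

rho = -0.2937, p = 0.354148, fail to reject H0 at alpha = 0.05.


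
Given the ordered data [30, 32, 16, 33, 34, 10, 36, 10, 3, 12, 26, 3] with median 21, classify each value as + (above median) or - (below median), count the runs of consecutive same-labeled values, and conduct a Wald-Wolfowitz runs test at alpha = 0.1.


Step 1: Compute median = 21; label A = above, B = below.
Labels in order: AABAABABBBAB  (n_A = 6, n_B = 6)
Step 2: Count runs R = 8.
Step 3: Under H0 (random ordering), E[R] = 2*n_A*n_B/(n_A+n_B) + 1 = 2*6*6/12 + 1 = 7.0000.
        Var[R] = 2*n_A*n_B*(2*n_A*n_B - n_A - n_B) / ((n_A+n_B)^2 * (n_A+n_B-1)) = 4320/1584 = 2.7273.
        SD[R] = 1.6514.
Step 4: Continuity-corrected z = (R - 0.5 - E[R]) / SD[R] = (8 - 0.5 - 7.0000) / 1.6514 = 0.3028.
Step 5: Two-sided p-value via normal approximation = 2*(1 - Phi(|z|)) = 0.762069.
Step 6: alpha = 0.1. fail to reject H0.

R = 8, z = 0.3028, p = 0.762069, fail to reject H0.


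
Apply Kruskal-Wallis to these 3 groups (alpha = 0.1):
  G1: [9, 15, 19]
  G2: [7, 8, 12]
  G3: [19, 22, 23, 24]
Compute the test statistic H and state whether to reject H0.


Step 1: Combine all N = 10 observations and assign midranks.
sorted (value, group, rank): (7,G2,1), (8,G2,2), (9,G1,3), (12,G2,4), (15,G1,5), (19,G1,6.5), (19,G3,6.5), (22,G3,8), (23,G3,9), (24,G3,10)
Step 2: Sum ranks within each group.
R_1 = 14.5 (n_1 = 3)
R_2 = 7 (n_2 = 3)
R_3 = 33.5 (n_3 = 4)
Step 3: H = 12/(N(N+1)) * sum(R_i^2/n_i) - 3(N+1)
     = 12/(10*11) * (14.5^2/3 + 7^2/3 + 33.5^2/4) - 3*11
     = 0.109091 * 366.979 - 33
     = 7.034091.
Step 4: Ties present; correction factor C = 1 - 6/(10^3 - 10) = 0.993939. Corrected H = 7.034091 / 0.993939 = 7.076982.
Step 5: Under H0, H ~ chi^2(2); p-value = 0.029057.
Step 6: alpha = 0.1. reject H0.

H = 7.0770, df = 2, p = 0.029057, reject H0.


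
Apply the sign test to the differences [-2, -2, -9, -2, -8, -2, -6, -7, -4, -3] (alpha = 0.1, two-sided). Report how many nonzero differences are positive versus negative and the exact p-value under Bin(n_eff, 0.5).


Step 1: Discard zero differences. Original n = 10; n_eff = number of nonzero differences = 10.
Nonzero differences (with sign): -2, -2, -9, -2, -8, -2, -6, -7, -4, -3
Step 2: Count signs: positive = 0, negative = 10.
Step 3: Under H0: P(positive) = 0.5, so the number of positives S ~ Bin(10, 0.5).
Step 4: Two-sided exact p-value = sum of Bin(10,0.5) probabilities at or below the observed probability = 0.001953.
Step 5: alpha = 0.1. reject H0.

n_eff = 10, pos = 0, neg = 10, p = 0.001953, reject H0.


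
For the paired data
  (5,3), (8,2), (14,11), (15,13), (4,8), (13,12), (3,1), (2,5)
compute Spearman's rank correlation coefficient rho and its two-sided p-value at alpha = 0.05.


Step 1: Rank x and y separately (midranks; no ties here).
rank(x): 5->4, 8->5, 14->7, 15->8, 4->3, 13->6, 3->2, 2->1
rank(y): 3->3, 2->2, 11->6, 13->8, 8->5, 12->7, 1->1, 5->4
Step 2: d_i = R_x(i) - R_y(i); compute d_i^2.
  (4-3)^2=1, (5-2)^2=9, (7-6)^2=1, (8-8)^2=0, (3-5)^2=4, (6-7)^2=1, (2-1)^2=1, (1-4)^2=9
sum(d^2) = 26.
Step 3: rho = 1 - 6*26 / (8*(8^2 - 1)) = 1 - 156/504 = 0.690476.
Step 4: Under H0, t = rho * sqrt((n-2)/(1-rho^2)) = 2.3382 ~ t(6).
Step 5: Two-sided p-value from the t-distribution with 6 df = 0.057990.
Step 6: alpha = 0.05. fail to reject H0.

rho = 0.6905, p = 0.057990, fail to reject H0 at alpha = 0.05.


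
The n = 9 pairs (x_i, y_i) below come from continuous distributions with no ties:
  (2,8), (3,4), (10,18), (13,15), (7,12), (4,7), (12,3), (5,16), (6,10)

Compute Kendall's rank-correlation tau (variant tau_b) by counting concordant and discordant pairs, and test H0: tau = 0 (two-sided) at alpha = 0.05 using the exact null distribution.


Step 1: Enumerate the 36 unordered pairs (i,j) with i<j and classify each by sign(x_j-x_i) * sign(y_j-y_i).
  (1,2):dx=+1,dy=-4->D; (1,3):dx=+8,dy=+10->C; (1,4):dx=+11,dy=+7->C; (1,5):dx=+5,dy=+4->C
  (1,6):dx=+2,dy=-1->D; (1,7):dx=+10,dy=-5->D; (1,8):dx=+3,dy=+8->C; (1,9):dx=+4,dy=+2->C
  (2,3):dx=+7,dy=+14->C; (2,4):dx=+10,dy=+11->C; (2,5):dx=+4,dy=+8->C; (2,6):dx=+1,dy=+3->C
  (2,7):dx=+9,dy=-1->D; (2,8):dx=+2,dy=+12->C; (2,9):dx=+3,dy=+6->C; (3,4):dx=+3,dy=-3->D
  (3,5):dx=-3,dy=-6->C; (3,6):dx=-6,dy=-11->C; (3,7):dx=+2,dy=-15->D; (3,8):dx=-5,dy=-2->C
  (3,9):dx=-4,dy=-8->C; (4,5):dx=-6,dy=-3->C; (4,6):dx=-9,dy=-8->C; (4,7):dx=-1,dy=-12->C
  (4,8):dx=-8,dy=+1->D; (4,9):dx=-7,dy=-5->C; (5,6):dx=-3,dy=-5->C; (5,7):dx=+5,dy=-9->D
  (5,8):dx=-2,dy=+4->D; (5,9):dx=-1,dy=-2->C; (6,7):dx=+8,dy=-4->D; (6,8):dx=+1,dy=+9->C
  (6,9):dx=+2,dy=+3->C; (7,8):dx=-7,dy=+13->D; (7,9):dx=-6,dy=+7->D; (8,9):dx=+1,dy=-6->D
Step 2: C = 23, D = 13, total pairs = 36.
Step 3: tau = (C - D)/(n(n-1)/2) = (23 - 13)/36 = 0.277778.
Step 4: Exact two-sided p-value (enumerate n! = 362880 permutations of y under H0): p = 0.358488.
Step 5: alpha = 0.05. fail to reject H0.

tau_b = 0.2778 (C=23, D=13), p = 0.358488, fail to reject H0.
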